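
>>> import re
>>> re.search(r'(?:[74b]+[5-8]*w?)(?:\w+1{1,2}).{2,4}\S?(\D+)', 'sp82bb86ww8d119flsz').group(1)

'z'

The pattern matches one or more of one of [74b], then zero or more of a character in [5-8], then optionally a literal 'w' (non-capturing group); then one or more of a word character, then 1 to 2 of the literal '1' (non-capturing group); then 2 to 4 of any character, then optionally a non-whitespace character; then one or more of a non-digit (captured).
`search` walks the string left to right and returns the first match it finds.
The match spans [4:19] → 'bb86ww8d119flsz'.
Captured: group 1 = 'z'.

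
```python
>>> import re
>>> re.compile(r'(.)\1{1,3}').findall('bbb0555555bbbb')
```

The backreference `\1` re-matches whatever the first group consumed, character for character.
One capturing group, so `findall` returns just the captured substring from each match — 4 in all.

['b', '5', '5', 'b']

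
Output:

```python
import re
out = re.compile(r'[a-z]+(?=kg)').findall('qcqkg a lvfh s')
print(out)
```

Because the assertion is zero-width, the text it checks is not consumed and won't appear in the result.
Walking the string: at [0:3] → 'qcq'.
No capturing groups, so `findall` returns the 1 full match string.

['qcq']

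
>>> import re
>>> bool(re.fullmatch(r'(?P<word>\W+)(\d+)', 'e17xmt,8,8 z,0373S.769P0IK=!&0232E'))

False

Pattern: one or more of a non-word character (captured as 'word'); then one or more of a digit (captured).
`re.fullmatch` is like wrapping the pattern in `^…$` (in single-line mode).
Here the string isn't matched end-to-end, so the call returns None, and `bool(None)` is False.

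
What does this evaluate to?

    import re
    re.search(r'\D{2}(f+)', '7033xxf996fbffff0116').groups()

('f',)

This matches exactly 2 of a non-digit; then one or more of a literal 'f' (captured).
Unlike `match`, `search` isn't anchored — it looks for the pattern anywhere in the string.
The match spans [4:7] → 'xxf'.
Captured: group 1 = 'f'.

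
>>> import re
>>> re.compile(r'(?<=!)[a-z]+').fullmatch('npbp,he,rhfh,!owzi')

None

Because the assertion is zero-width, the text it checks is not consumed and won't appear in the result.
`fullmatch` succeeds only if the pattern covers the string from start to end.
Here there's no way to consume every character, so the call returns None.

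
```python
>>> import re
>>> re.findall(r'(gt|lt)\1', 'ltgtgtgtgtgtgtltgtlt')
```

['gt', 'gt', 'gt']

The backreference `\1` re-matches whatever the first group consumed, character for character.
Matches: at [2:6] match 'gtgt', group 1 = 'gt'; at [6:10] match 'gtgt', group 1 = 'gt'; at [10:14] match 'gtgt', group 1 = 'gt'.
One capturing group, so `findall` returns just the captured substring from each match — 3 in all.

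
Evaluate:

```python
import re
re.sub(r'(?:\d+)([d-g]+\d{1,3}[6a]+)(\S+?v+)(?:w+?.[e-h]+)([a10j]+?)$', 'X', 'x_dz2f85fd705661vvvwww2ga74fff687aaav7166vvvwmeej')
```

'x_dz2fX'

The pattern matches one or more of a digit (non-capturing group); then one or more of a character in [d-g], then 1 to 3 of a digit, then one or more of one of [6a] (captured); then one or more of a non-whitespace character (lazy), then one or more of the literal 'v' (captured); then one or more of a literal 'w' (lazy), then any character, then one or more of a character in [e-h] (non-capturing group); then one or more of one of [a10j] (lazy) (captured); then anchored at the end.
Matches: at [6:49] → '85fd705661vvvwww2ga74fff687aaav7166vvvwmeej'.
`sub` substitutes 'X' at each match site.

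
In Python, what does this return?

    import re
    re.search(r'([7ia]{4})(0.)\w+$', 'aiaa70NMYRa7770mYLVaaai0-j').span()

(19, 26)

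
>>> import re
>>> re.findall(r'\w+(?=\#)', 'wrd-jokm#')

['jokm']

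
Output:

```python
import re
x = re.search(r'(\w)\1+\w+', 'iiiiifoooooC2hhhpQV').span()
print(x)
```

`\1` has to match the exact text group 1 already captured.
`re.search` tries every starting position until one works.
The match spans [0:19] → 'iiiiifoooooC2hhhpQV'.
Captured: group 1 = 'i'.

(0, 19)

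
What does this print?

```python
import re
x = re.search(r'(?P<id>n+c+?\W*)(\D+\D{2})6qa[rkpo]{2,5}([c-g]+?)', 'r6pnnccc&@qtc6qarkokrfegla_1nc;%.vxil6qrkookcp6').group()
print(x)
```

nnccc&@qtc6qarkokrf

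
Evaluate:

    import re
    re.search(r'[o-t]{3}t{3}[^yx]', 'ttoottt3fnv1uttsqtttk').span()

(1, 8)

This matches exactly 3 of a character in [o-t]; then exactly 3 of a literal 't', then any character except [yx].
`re.search` scans for the first position where the pattern succeeds.
The match spans [1:8] → 'toottt3'.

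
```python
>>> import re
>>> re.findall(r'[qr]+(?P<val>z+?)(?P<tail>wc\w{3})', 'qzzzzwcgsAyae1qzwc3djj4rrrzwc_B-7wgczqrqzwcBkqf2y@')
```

With 2 capturing groups, `findall` returns a 2-tuple per match.

[('zzzz', 'wcgsA'), ('z', 'wc3dj'), ('z', 'wcBkq')]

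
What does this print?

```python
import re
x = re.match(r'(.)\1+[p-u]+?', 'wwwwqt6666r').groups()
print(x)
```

('w',)

The backreference `\1` re-matches whatever the first group consumed, character for character.
`re.match` won't scan ahead — the pattern has to work from the very first character.
The match spans [0:5] → 'wwwwq'.
Captured: group 1 = 'w'.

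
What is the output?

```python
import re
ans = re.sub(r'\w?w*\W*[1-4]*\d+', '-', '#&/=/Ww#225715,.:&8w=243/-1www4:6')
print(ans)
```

This matches optionally a word character, then zero or more of a literal 'w', then zero or more of a non-word character; then zero or more of a character in [1-4], then one or more of a digit.
Every occurrence is swapped for '-'.

#&/=/------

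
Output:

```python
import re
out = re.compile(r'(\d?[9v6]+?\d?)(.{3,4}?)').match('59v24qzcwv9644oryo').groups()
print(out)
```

The pattern matches optionally a digit, then one or more of one of [9v6] (lazy), then optionally a digit (captured); then 3 to 4 of any character (lazy) (captured).
With the lazy modifier that quantifier settles for the fewest repetitions that let the rest of the pattern succeed (the atoms after it are unaffected and can still be greedy).
With `match`, the pattern is implicitly anchored at the beginning.
The match spans [0:5] → '59v24'.
Captured: group 1 = '59', group 2 = 'v24'.

('59', 'v24')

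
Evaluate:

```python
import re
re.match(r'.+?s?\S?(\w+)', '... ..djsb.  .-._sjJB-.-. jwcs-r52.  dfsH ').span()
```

(0, 10)

This matches one or more of any character (lazy), then optionally a literal 's', then optionally a non-whitespace character; then one or more of a word character (captured).
The `?` after the quantifier makes it lazy — it takes as little as possible before letting the rest of the pattern try.
`re.match` only tries the pattern at the start of the string.
The match spans [0:10] → '... ..djsb'.
Captured: group 1 = 'djsb'.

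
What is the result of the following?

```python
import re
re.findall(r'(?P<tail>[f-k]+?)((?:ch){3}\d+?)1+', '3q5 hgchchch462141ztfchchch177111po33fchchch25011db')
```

[('hg', 'chchch462'), ('f', 'chchch177'), ('f', 'chchch250')]

Lazy quantifiers expand one character at a time until the remainder of the pattern can match.
Multiple groups make `findall` return tuples — one 2-tuple for each match.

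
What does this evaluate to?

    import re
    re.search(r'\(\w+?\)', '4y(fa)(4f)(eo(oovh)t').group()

`re.search` tries every starting position until one works.
The match spans [2:6] → '(fa)'.

'(fa)'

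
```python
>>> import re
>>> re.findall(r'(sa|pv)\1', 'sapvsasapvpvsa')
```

['sa', 'pv']

`\1` is not a pattern — it's the concrete string captured by group 1, re-applied verbatim.
Scanning left to right: at [4:8] match 'sasa', group 1 = 'sa'; at [8:12] match 'pvpv', group 1 = 'pv'.
With a single group, `findall` returns only what that group captured — 2 items.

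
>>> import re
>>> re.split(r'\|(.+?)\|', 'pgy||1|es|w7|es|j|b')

The `?` after the quantifier makes it lazy — it takes as little as possible before letting the rest of the pattern try.
Because the pattern has a capturing group, `split` also inserts each captured text between the pieces.

['pgy', '|1', 'es', 'w7', 'es', 'j', 'b']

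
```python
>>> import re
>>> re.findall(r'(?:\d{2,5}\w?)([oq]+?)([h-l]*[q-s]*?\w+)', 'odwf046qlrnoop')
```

The pattern matches 2 to 5 of a digit, then optionally a word character (non-capturing group); then one or more of one of [oq] (lazy) (captured); then zero or more of a character in [h-l], then zero or more of a character in [q-s] (lazy), then one or more of a word character (captured).
Scanning left to right: at [4:14] match '046qlrnoop', groups = ('q', 'lrnoop').
Multiple groups make `findall` return tuples — one 2-tuple for the one match.

[('q', 'lrnoop')]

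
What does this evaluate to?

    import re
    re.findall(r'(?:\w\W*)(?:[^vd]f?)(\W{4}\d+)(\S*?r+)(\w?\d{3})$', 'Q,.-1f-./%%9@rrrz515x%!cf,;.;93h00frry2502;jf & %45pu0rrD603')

Pattern: a word character, then zero or more of a non-word character (non-capturing group); then any character except [vd], then optionally a literal 'f' (non-capturing group); then exactly 4 of a non-word character, then one or more of a digit (captured); then zero or more of a non-whitespace character (lazy), then one or more of a literal 'r' (captured); then optionally a word character, then exactly 3 of a digit (captured); then anchored at the end.
3 groups means the one result is a tuple of 3 captured strings — 1 here.

[(' & %45', 'pu0rr', 'D603')]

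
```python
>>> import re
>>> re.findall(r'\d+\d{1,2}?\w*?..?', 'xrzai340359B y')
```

['340359B ']

The pattern matches one or more of a digit, then 1 to 2 of a digit (lazy), then zero or more of a word character (lazy); then any character, then optionally any character.
With the lazy modifier that quantifier settles for the fewest repetitions that let the rest of the pattern succeed (the atoms after it are unaffected and can still be greedy).
Matches: at [5:13] → '340359B '.
`findall` yields the raw match text (1 of them) because the pattern has no groups.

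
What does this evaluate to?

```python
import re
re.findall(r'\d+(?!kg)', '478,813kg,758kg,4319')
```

['478', '81', '75', '4319']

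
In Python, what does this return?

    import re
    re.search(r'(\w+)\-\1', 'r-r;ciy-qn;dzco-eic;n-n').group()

`\1` has to match the exact text group 1 already captured.
The match spans [0:3] → 'r-r'.

'r-r'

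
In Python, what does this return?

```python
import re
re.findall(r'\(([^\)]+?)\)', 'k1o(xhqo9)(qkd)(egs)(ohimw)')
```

['xhqo9', 'qkd', 'egs', 'ohimw']

With a single group, `findall` returns only what that group captured — 4 items.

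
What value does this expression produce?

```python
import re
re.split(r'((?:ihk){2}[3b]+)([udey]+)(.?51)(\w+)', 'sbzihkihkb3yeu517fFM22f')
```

Pattern: the literal 'ihk' repeated 2 times, then one or more of one of [3b] (captured); then one or more of one of [udey] (captured); then optionally any character, then the literal '51' (captured); then one or more of a word character (captured).
Because the pattern has a capturing group, `split` also inserts each captured text between the pieces.

['sbz', 'ihkihkb3', 'yeu', '51', '7fFM22f', '']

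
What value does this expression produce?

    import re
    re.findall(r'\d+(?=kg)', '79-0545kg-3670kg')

['0545', '3670']

The lookaround is zero-width — it requires the adjacent text to match without consuming it, so the asserted text isn't part of the match.
Matches: at [3:7] → '0545'; at [10:14] → '3670'.
No capturing groups, so `findall` returns the 2 full match strings.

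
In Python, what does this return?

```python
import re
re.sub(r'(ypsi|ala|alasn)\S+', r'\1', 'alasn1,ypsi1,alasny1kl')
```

Alternation tries branches left to right and keeps the first one that lets the overall match succeed at that position.
The replacement refers to a captured group, so each match is rewritten using its own captured text.

'ala'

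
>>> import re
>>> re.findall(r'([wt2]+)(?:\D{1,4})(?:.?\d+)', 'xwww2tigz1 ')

['www2t']

This matches one or more of one of [wt2] (captured); then 1 to 4 of a non-digit (non-capturing group); then optionally any character, then one or more of a digit (non-capturing group).
`findall` collects group 1 from the one match (1 total).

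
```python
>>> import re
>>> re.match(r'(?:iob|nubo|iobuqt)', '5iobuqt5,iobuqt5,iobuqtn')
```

`re.match` only tries the pattern at the start of the string.
Here position 0 doesn't satisfy it, so the call returns None.

None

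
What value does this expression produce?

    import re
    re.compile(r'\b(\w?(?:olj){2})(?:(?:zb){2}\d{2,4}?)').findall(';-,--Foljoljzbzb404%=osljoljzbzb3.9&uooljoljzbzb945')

['Foljolj']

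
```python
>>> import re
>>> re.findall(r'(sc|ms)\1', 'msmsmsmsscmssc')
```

['ms', 'ms']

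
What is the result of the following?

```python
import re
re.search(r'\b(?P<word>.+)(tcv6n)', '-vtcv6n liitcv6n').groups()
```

('vtcv6n lii', 'tcv6n')

This matches a word boundary (`\b`, zero-width); then one or more of any character (captured as 'word'); then the literal 'tc', then the literal 'v6n' (captured).
`re.search` tries every starting position until one works.
The match spans [1:16] → 'vtcv6n liitcv6n'.
Captured: group 1 = 'vtcv6n lii', group 2 = 'tcv6n'.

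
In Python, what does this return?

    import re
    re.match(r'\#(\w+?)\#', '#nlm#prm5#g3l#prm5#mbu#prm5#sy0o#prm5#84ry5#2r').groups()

('nlm',)

`re.match` won't scan ahead — the pattern has to work from the very first character.
The match spans [0:5] → '#nlm#'.
Captured: group 1 = 'nlm'.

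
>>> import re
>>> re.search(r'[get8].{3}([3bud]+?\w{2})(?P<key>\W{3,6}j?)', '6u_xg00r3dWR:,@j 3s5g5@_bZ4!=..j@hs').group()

'g00r3dWR:,@j'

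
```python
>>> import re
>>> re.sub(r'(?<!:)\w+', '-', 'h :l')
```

'- :l'

Because the assertion is negative and zero-width, positions next to the forbidden text are skipped.
Every occurrence is swapped for '-'.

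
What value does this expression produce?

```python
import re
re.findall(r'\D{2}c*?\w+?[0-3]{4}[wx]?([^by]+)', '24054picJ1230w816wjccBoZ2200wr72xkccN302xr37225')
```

Because the quantifier is non-greedy, it stops expanding at the earliest point where the rest of the pattern can succeed.
One capturing group, so `findall` returns just the captured substring from the one match — 1 in all.

['816wjccBoZ2200wr72xkccN302xr37225']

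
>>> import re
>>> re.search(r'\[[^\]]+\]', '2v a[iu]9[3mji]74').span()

`re.search` scans for the first position where the pattern succeeds.
The match spans [4:8] → '[iu]'.

(4, 8)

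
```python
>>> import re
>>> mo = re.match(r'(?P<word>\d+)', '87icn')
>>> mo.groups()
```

The pattern matches one or more of a digit (captured as 'word').
`re.match` only tries the pattern at the start of the string.
The match spans [0:2] → '87'.
Captured: group 1 = '87'.

('87',)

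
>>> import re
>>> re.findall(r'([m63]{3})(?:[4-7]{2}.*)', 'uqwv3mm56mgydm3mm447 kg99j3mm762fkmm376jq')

This matches exactly 3 of one of [m63] (captured); then exactly 2 of a character in [4-7], then zero or more of any character (non-capturing group).
Walking the string: at [4:41] match '3mm56mgydm3mm447 kg99j3mm762fkmm376jq', group 1 = '3mm'.
Because there's exactly one group, `findall` drops the full match and keeps group 1 from the one hit.

['3mm']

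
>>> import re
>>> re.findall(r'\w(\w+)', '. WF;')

This matches a word character; then one or more of a word character (captured).
One capturing group, so `findall` returns just the captured substring from the one match — 1 in all.

['F']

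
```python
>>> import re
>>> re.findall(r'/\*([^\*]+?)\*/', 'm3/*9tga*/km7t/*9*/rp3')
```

`findall` collects group 1 from each match (2 total).

['9tga', '9']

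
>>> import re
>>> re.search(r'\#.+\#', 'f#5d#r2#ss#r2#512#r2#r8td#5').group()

'#5d#r2#ss#r2#512#r2#r8td#'

The match spans [1:26] → '#5d#r2#ss#r2#512#r2#r8td#'.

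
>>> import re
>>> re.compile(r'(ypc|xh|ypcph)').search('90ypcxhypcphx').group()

'ypc'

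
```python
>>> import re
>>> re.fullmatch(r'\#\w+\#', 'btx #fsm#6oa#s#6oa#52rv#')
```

For `fullmatch`, every character of the input must be accounted for by the pattern.
Here the string isn't matched end-to-end, so the call returns None.

None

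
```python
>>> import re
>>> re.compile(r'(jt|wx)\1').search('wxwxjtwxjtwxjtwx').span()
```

(0, 4)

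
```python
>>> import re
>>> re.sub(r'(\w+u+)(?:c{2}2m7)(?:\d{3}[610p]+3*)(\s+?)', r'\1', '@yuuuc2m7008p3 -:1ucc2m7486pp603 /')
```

Pattern: one or more of a word character, then one or more of the literal 'u' (captured); then exactly 2 of a literal 'c', then the literal '2m7' (non-capturing group); then exactly 3 of a digit, then one or more of one of [610p], then zero or more of the literal '3' (non-capturing group); then one or more of whitespace (lazy) (captured).
Matches: at [17:33] → '1ucc2m7486pp603 '.
The replacement refers to a captured group, so each match is rewritten using its own captured text.

'@yuuuc2m7008p3 -:1u/'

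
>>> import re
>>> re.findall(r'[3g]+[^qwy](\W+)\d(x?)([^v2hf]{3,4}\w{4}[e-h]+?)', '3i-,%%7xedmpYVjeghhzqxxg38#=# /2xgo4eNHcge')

[('-,%%', 'x', 'edmpYVjeg'), ('#=# /', 'x', 'go4eNHcge')]

The pattern matches one or more of one of [3g], then any character except [qwy]; then one or more of a non-word character (captured); then a digit; then optionally a literal 'x' (captured); then 3 to 4 of any character except [v2hf], then exactly 4 of a word character, then one or more of a character in [e-h] (lazy) (captured).
Matches: at [0:17] match '3i-,%%7xedmpYVjeg', groups = ('-,%%', 'x', 'edmpYVjeg'); at [23:42] match 'g38#=# /2xgo4eNHcge', groups = ('#=# /', 'x', 'go4eNHcge').
Multiple groups make `findall` return tuples — one 3-tuple for each match.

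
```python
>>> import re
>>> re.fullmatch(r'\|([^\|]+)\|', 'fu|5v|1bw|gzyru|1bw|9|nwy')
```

`re.fullmatch` requires the pattern to consume the entire string.
Here there's no way to consume every character, so the call returns None.

None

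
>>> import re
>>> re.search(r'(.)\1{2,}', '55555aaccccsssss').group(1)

`\1` is not a pattern — it's the concrete string captured by group 1, re-applied verbatim.
Unlike `match`, `search` isn't anchored — it looks for the pattern anywhere in the string.
The match spans [0:5] → '55555'.
Captured: group 1 = '5'.

'5'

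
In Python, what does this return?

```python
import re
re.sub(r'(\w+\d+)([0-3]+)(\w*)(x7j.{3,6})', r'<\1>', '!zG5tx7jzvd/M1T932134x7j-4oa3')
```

'!zG5tx7jzvd/<M1T9321>'

This matches one or more of a word character, then one or more of a digit (captured); then one or more of a character in [0-3] (captured); then zero or more of a word character (captured); then the literal 'x7j', then 3 to 6 of any character (captured).
`\1` in the replacement pulls in group 1's text for each match.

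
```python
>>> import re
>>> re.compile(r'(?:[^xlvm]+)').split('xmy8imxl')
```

['xm', 'mxl']

The pattern matches one or more of any character except [xlvm] (non-capturing group).
Matches to split on: at [2:5] → 'y8i'.
Each match becomes a cut point; 2 segments remain.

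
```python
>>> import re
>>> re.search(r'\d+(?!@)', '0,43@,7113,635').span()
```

(0, 1)

The negative lookahead/lookbehind blocks any match where the forbidden context is present.
`re.search` scans for the first position where the pattern succeeds.
The match spans [0:1] → '0'.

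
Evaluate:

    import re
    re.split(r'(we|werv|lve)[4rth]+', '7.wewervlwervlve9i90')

['7.we', 'we', 'vl', 'we', 'vlve9i90']

Matches to split on: at [4:7] → 'wer'; at [9:12] → 'wer'.
`re.split` interleaves the captured-group text with the surrounding fragments.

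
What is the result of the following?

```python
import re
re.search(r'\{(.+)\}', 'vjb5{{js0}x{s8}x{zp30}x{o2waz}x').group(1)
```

`search` walks the string left to right and returns the first match it finds.
The match spans [4:30] → '{{js0}x{s8}x{zp30}x{o2waz}'.
Captured: group 1 = '{js0}x{s8}x{zp30}x{o2waz'.

'{js0}x{s8}x{zp30}x{o2waz'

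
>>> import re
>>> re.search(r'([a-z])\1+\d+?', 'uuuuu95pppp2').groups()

('u',)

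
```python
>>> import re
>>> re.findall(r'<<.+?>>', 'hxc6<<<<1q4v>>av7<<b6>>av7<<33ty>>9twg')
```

['<<<<1q4v>>', '<<b6>>', '<<33ty>>']

Scanning left to right: at [4:14] → '<<<<1q4v>>'; at [17:23] → '<<b6>>'; at [26:34] → '<<33ty>>'.
With no groups in the pattern, `findall` gives back each whole match — 3 here.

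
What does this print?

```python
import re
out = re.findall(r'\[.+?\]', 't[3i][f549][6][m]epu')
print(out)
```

`findall` yields the raw match text (4 of them) because the pattern has no groups.

['[3i]', '[f549]', '[6]', '[m]']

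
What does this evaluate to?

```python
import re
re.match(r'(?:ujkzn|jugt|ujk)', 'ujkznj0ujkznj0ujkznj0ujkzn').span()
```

(0, 5)

`re.match` won't scan ahead — the pattern has to work from the very first character.
The match spans [0:5] → 'ujkzn'.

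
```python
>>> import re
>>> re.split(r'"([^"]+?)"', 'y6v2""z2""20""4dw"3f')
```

Matches to split on: at [5:9] → '"z2"'; at [9:13] → '"20"'; at [13:18] → '"4dw"'.
With a capturing group present, the delimiter's captured portion is kept in the result list.

['y6v2"', 'z2', '', '20', '', '4dw', '3f']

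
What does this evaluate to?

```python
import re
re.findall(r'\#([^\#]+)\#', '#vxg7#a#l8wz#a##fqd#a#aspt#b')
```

['vxg7', 'l8wz', 'fqd', 'aspt']

One capturing group, so `findall` returns just the captured substring from each match — 4 in all.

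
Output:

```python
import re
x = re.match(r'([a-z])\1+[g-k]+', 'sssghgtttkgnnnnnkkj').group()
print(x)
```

After group 1 captures some text, `\1` only succeeds where that same text appears again.
`re.match` only tries the pattern at the start of the string.
The match spans [0:6] → 'sssghg'.
Captured: group 1 = 's'.

sssghg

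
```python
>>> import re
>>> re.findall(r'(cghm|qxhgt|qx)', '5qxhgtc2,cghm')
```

['qxhgt', 'cghm']

Branches in `(...|...)` are attempted left-to-right; the first branch that allows the whole pattern to succeed is taken.
With a single group, `findall` returns only what that group captured — 2 items.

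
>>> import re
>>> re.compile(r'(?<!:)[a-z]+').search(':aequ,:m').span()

Because the assertion is negative and zero-width, positions next to the forbidden text are skipped.
The match spans [2:5] → 'equ'.

(2, 5)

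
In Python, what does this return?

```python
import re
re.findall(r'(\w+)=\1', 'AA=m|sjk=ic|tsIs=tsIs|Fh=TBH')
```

A backreference is literal: `\1` must see the identical characters the first group matched.
Scanning left to right: at [12:21] match 'tsIs=tsIs', group 1 = 'tsIs'.
`findall` collects group 1 from the one match (1 total).

['tsIs']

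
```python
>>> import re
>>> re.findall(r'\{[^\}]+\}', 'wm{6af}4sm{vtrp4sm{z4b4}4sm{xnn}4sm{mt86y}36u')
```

`findall` yields the raw match text (4 of them) because the pattern has no groups.

['{6af}', '{vtrp4sm{z4b4}', '{xnn}', '{mt86y}']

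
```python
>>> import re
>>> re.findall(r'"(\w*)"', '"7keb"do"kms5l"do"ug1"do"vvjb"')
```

['7keb', 'kms5l', 'ug1', 'vvjb']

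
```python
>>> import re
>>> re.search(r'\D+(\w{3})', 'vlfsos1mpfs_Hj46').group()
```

'vlfsos1mp'

The match spans [0:9] → 'vlfsos1mp'.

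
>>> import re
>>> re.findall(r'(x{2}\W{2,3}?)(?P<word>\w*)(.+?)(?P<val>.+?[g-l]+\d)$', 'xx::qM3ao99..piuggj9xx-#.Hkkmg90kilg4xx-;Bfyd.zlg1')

The pattern matches exactly 2 of the literal 'x', then 2 to 3 of a non-word character (lazy) (captured); then zero or more of a word character (captured as 'word'); then one or more of any character (lazy) (captured); then one or more of any character (lazy), then one or more of a character in [g-l], then a digit (captured as 'val'); then anchored at the end.
Walking the string: at [0:50] match 'xx::qM3ao99..piuggj9xx-#.Hkkmg90kilg4xx-;Bfyd.zlg1', groups = ('xx::', 'qM3ao99', '.', '.piuggj9xx-#.Hkkmg90kilg4xx-;Bfyd.zlg1').
Multiple groups make `findall` return tuples — one 4-tuple for the one match.

[('xx::', 'qM3ao99', '.', '.piuggj9xx-#.Hkkmg90kilg4xx-;Bfyd.zlg1')]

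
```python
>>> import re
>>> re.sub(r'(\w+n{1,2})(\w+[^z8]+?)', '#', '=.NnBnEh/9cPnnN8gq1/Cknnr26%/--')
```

'=.###/--'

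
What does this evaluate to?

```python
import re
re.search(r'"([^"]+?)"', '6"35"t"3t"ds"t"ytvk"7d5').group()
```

'"35"'

`search` walks the string left to right and returns the first match it finds.
The match spans [1:5] → '"35"'.
Captured: group 1 = '35'.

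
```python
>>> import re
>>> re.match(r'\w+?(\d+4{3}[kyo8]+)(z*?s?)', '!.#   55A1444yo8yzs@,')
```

None

`re.match` won't scan ahead — the pattern has to work from the very first character.
Here the string doesn't start with a match, so the call returns None.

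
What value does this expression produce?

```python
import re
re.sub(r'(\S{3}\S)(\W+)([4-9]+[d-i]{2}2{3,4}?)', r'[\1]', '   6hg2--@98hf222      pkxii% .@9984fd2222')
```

This matches exactly 3 of a non-whitespace character, then a non-whitespace character (captured); then one or more of a non-word character (captured); then one or more of a character in [4-9], then exactly 2 of a character in [d-i], then 3 to 4 of a literal '2' (lazy) (captured).
Matches: at [3:17] → '6hg2--@98hf222'; at [24:41] → 'kxii% .@9984fd222'.
Each match is replaced using the text its own group 1 captured.

'   [6hg2]      p[kxii]2'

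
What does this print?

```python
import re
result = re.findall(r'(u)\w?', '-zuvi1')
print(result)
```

The pattern matches a literal 'u' (captured); then optionally a word character.
Walking the string: at [2:4] match 'uv', group 1 = 'u'.
`findall` collects group 1 from the one match (1 total).

['u']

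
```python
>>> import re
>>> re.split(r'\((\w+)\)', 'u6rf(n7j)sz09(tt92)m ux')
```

['u6rf', 'n7j', 'sz09', 'tt92', 'm ux']

Matches to split on: at [4:9] → '(n7j)'; at [13:19] → '(tt92)'.
`re.split` interleaves the captured-group text with the surrounding fragments.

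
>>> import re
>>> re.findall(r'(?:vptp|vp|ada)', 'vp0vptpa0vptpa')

Branches in `(...|...)` are attempted left-to-right; the first branch that allows the whole pattern to succeed is taken.
With no groups in the pattern, `findall` gives back each whole match — 3 here.

['vp', 'vptp', 'vptp']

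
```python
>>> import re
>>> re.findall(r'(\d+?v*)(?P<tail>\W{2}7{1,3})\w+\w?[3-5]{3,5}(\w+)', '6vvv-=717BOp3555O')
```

This matches one or more of a digit (lazy), then zero or more of a literal 'v' (captured); then exactly 2 of a non-word character, then 1 to 3 of a literal '7' (captured as 'tail'); then one or more of a word character; then optionally a word character, then 3 to 5 of a character in [3-5]; then one or more of a word character (captured).
Walking the string: at [0:17] match '6vvv-=717BOp3555O', groups = ('6vvv', '-=7', 'O').
`findall` packs the 3 group values into a tuple for every match.

[('6vvv', '-=7', 'O')]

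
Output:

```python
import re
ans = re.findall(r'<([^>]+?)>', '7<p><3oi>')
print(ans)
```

['p', '3oi']

Walking the string: at [1:4] match '<p>', group 1 = 'p'; at [4:9] match '<3oi>', group 1 = '3oi'.
With a single group, `findall` returns only what that group captured — 2 items.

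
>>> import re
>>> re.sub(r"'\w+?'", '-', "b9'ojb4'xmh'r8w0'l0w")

'b9-xmh-l0w'

Every occurrence is swapped for '-'.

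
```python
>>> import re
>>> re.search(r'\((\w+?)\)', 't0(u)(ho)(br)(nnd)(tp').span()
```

(2, 5)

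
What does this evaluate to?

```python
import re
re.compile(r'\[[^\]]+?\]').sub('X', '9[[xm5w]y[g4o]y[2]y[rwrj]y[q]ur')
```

'9XyXyXyXyXur'

Matches: at [1:8] → '[[xm5w]'; at [9:14] → '[g4o]'; at [15:18] → '[2]'; at [19:25] → '[rwrj]'; at [26:29] → '[q]'.
`sub` substitutes 'X' at each match site.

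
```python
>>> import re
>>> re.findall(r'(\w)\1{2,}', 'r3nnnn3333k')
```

`\1` has to match the exact text group 1 already captured.
Because there's exactly one group, `findall` drops the full match and keeps group 1 from each hit.

['n', '3']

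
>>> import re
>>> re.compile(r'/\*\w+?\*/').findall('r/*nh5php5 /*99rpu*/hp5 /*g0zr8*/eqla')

Scanning left to right: at [11:20] → '/*99rpu*/'; at [24:33] → '/*g0zr8*/'.
Since nothing is captured, `findall` lists the 2 matched substrings directly.

['/*99rpu*/', '/*g0zr8*/']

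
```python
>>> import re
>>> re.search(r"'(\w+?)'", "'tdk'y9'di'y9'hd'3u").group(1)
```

'tdk'

Unlike `match`, `search` isn't anchored — it looks for the pattern anywhere in the string.
The match spans [0:5] → "'tdk'".
Captured: group 1 = 'tdk'.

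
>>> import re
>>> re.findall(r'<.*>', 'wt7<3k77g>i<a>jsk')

['<3k77g>i<a>']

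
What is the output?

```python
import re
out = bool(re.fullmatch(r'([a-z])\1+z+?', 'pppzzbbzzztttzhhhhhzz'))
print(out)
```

False

`\1` has to match the exact text group 1 already captured.
For `fullmatch`, every character of the input must be accounted for by the pattern.
Here the pattern can't cover the whole string, so the call returns None, and `bool(None)` is False.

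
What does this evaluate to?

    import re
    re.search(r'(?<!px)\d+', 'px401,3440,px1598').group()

Because the assertion is negative and zero-width, positions next to the forbidden text are skipped.
`re.search` tries every starting position until one works.
The match spans [3:5] → '01'.

'01'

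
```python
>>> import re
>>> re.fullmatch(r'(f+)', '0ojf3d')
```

None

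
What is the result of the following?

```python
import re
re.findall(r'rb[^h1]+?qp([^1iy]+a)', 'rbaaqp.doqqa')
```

['.doqqa']

This matches the literal 'rb', then one or more of any character except [h1] (lazy), then the literal 'qp'; then one or more of any character except [1iy], then the literal 'a' (captured).
Walking the string: at [0:12] match 'rbaaqp.doqqa', group 1 = '.doqqa'.
Because there's exactly one group, `findall` drops the full match and keeps group 1 from the one hit.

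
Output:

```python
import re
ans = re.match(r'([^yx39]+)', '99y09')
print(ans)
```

The pattern matches one or more of any character except [yx39] (captured).
`re.match` only tries the pattern at the start of the string.
Here position 0 doesn't satisfy it, so the call returns None.

None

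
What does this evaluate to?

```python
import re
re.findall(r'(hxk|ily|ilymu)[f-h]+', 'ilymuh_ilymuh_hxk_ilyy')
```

`findall` collects group 1 from each match (2 total).

['ilymu', 'ilymu']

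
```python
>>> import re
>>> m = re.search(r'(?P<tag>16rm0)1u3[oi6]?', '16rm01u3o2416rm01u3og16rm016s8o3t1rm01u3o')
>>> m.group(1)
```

'16rm0'

The pattern matches the literal '16r', then the literal 'm0' (captured as 'tag'); then the literal '1u3', then optionally one of [oi6].
`search` walks the string left to right and returns the first match it finds.
The match spans [0:9] → '16rm01u3o'.
Captured: group 1 = '16rm0'.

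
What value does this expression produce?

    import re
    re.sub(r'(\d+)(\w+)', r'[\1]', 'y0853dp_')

The pattern matches one or more of a digit (captured); then one or more of a word character (captured).
Matches: at [1:8] → '0853dp_'.
`\1` in the replacement pulls in group 1's text for each match.

'y[0853]'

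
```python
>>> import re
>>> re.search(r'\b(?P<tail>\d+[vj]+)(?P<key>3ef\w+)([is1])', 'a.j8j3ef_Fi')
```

None

This matches a word boundary (`\b`, zero-width); then one or more of a digit, then one or more of one of [vj] (captured as 'tail'); then the literal '3ef', then one or more of a word character (captured as 'key'); then one of [is1] (captured).
Unlike `match`, `search` isn't anchored — it looks for the pattern anywhere in the string.
Here the pattern never matches, so the call returns None.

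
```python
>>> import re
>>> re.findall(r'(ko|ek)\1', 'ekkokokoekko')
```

['ko']

After group 1 captures some text, `\1` only succeeds where that same text appears again.
One capturing group, so `findall` returns just the captured substring from the one match — 1 in all.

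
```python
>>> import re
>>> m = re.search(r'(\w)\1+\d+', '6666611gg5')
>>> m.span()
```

(0, 7)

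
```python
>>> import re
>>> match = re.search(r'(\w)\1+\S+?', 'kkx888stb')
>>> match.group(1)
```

The backreference `\1` re-matches whatever the first group consumed, character for character.
`re.search` scans for the first position where the pattern succeeds.
The match spans [0:3] → 'kkx'.
Captured: group 1 = 'k'.

'k'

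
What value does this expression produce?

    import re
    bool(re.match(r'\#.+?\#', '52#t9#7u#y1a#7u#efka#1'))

`match` is anchored at position 0; if the pattern doesn't fit there, it returns None.
Here the pattern fails at index 0, so the call returns None, and `bool(None)` is False.

False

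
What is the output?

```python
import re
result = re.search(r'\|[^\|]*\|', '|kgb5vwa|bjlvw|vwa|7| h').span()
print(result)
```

(0, 9)

The match spans [0:9] → '|kgb5vwa|'.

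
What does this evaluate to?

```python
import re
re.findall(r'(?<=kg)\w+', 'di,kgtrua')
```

Because the assertion is zero-width, the text it checks is not consumed and won't appear in the result.
Walking the string: at [5:9] → 'trua'.
Since nothing is captured, `findall` lists the 1 matched substring directly.

['trua']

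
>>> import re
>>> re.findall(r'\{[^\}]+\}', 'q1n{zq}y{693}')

['{zq}', '{693}']

Scanning left to right: at [3:7] → '{zq}'; at [8:13] → '{693}'.
Since nothing is captured, `findall` lists the 2 matched substrings directly.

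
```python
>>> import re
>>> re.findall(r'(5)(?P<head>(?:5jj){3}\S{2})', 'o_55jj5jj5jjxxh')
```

[('5', '5jj5jj5jjxx')]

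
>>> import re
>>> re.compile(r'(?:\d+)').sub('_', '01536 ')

The pattern matches one or more of a digit (non-capturing group).
Matches: at [0:5] → '01536'.
Each match is replaced by '_'.

'_ '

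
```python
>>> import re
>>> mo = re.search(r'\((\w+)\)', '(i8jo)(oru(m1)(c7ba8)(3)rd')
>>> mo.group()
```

The match spans [0:6] → '(i8jo)'.

'(i8jo)'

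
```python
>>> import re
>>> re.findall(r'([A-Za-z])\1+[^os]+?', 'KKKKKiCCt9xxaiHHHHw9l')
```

`\1` has to match the exact text group 1 already captured.
With a single group, `findall` returns only what that group captured — 4 items.

['K', 'C', 'x', 'H']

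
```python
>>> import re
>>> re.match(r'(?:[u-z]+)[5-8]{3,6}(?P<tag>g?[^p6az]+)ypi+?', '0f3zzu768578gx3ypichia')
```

The pattern matches one or more of a character in [u-z] (non-capturing group); then 3 to 6 of a character in [5-8]; then optionally the literal 'g', then one or more of any character except [p6az] (captured as 'tag'); then the literal 'yp', then one or more of a literal 'i' (lazy).
`re.match` won't scan ahead — the pattern has to work from the very first character.
Here the pattern fails at index 0, so the call returns None.

None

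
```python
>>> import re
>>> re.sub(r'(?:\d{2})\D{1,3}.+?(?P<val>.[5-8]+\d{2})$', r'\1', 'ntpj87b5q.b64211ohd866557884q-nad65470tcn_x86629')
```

'ntpjx86629'

The pattern matches exactly 2 of a digit (non-capturing group); then 1 to 3 of a non-digit, then one or more of any character (lazy); then any character, then one or more of a character in [5-8], then exactly 2 of a digit (captured as 'val'); then anchored at the end.
A non-greedy quantifier consumes as few characters as it can — just enough that the remainder of the pattern still matches from where it stops; whatever follows it matches normally.
Matches: at [4:48] → '87b5q.b64211ohd866557884q-nad65470tcn_x86629'.
The replacement refers to a captured group, so each match is rewritten using its own captured text.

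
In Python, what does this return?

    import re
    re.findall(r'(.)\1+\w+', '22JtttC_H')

A backreference is literal: `\1` must see the identical characters the first group matched.
Walking the string: at [0:9] match '22JtttC_H', group 1 = '2'.
One capturing group, so `findall` returns just the captured substring from the one match — 1 in all.

['2']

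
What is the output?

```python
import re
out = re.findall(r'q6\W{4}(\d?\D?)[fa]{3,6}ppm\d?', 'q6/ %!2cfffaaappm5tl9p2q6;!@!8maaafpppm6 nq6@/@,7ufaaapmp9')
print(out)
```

Pattern: the literal 'q6', then exactly 4 of a non-word character; then optionally a digit, then optionally a non-digit (captured); then 3 to 6 of one of [fa], then the literal 'ppm', then optionally a digit.
One capturing group, so `findall` returns just the captured substring from the one match — 1 in all.

['2c']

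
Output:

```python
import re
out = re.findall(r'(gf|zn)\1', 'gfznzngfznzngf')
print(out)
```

['zn', 'zn']

`\1` has to match the exact text group 1 already captured.
Because there's exactly one group, `findall` drops the full match and keeps group 1 from each hit.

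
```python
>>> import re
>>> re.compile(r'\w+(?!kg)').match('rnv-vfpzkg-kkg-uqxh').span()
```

(0, 3)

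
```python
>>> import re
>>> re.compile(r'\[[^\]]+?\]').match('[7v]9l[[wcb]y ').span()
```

(0, 4)

`re.match` only tries the pattern at the start of the string.
The match spans [0:4] → '[7v]'.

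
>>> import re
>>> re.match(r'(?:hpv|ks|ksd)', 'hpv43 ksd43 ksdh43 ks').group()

`re.match` won't scan ahead — the pattern has to work from the very first character.
The match spans [0:3] → 'hpv'.

'hpv'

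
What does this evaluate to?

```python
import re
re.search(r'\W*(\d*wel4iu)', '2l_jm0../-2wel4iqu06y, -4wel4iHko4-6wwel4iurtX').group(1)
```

'wel4iu'

The match spans [37:43] → 'wel4iu'.
Captured: group 1 = 'wel4iu'.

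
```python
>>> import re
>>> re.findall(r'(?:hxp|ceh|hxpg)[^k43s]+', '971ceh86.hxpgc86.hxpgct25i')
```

Matches: at [3:26] → 'ceh86.hxpgc86.hxpgct25i'.
`findall` yields the raw match text (1 of them) because the pattern has no groups.

['ceh86.hxpgc86.hxpgct25i']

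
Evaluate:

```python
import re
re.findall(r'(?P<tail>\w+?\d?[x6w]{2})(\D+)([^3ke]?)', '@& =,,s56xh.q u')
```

[('s56x', 'h.q u', '')]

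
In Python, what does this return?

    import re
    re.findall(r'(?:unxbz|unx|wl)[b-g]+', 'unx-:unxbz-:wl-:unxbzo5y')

['unxb', 'unxb']

No capturing groups, so `findall` returns the 2 full match strings.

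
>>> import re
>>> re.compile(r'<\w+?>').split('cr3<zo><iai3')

['cr3', '<iai3']

Each match becomes a cut point; 2 segments remain.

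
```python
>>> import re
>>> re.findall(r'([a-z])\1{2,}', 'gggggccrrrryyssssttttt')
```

['g', 'r', 's', 't']

The backreference `\1` re-matches whatever the first group consumed, character for character.
Matches: at [0:5] match 'ggggg', group 1 = 'g'; at [7:11] match 'rrrr', group 1 = 'r'; at [13:17] match 'ssss', group 1 = 's'; at [17:22] match 'ttttt', group 1 = 't'.
With a single group, `findall` returns only what that group captured — 4 items.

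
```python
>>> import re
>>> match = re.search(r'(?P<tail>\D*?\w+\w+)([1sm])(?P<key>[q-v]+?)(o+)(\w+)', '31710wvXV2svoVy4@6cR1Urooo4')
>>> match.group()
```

'31710wvXV2svoVy4'

The pattern matches zero or more of a non-digit (lazy), then one or more of a word character, then one or more of a word character (captured as 'tail'); then one of [1sm] (captured); then one or more of a character in [q-v] (lazy) (captured as 'key'); then one or more of a literal 'o' (captured); then one or more of a word character (captured).
The match spans [0:16] → '31710wvXV2svoVy4'.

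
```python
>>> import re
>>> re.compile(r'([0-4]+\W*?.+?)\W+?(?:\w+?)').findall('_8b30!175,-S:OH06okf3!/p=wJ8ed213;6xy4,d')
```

['30!175', '06okf3', '213;6xy4']

The `?` after the quantifier makes it lazy — it takes as little as possible before letting the rest of the pattern try.
One capturing group, so `findall` returns just the captured substring from each match — 3 in all.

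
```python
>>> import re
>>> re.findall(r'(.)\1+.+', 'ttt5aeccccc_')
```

['t']

The backreference `\1` re-matches whatever the first group consumed, character for character.
Scanning left to right: at [0:12] match 'ttt5aeccccc_', group 1 = 't'.
Because there's exactly one group, `findall` drops the full match and keeps group 1 from the one hit.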